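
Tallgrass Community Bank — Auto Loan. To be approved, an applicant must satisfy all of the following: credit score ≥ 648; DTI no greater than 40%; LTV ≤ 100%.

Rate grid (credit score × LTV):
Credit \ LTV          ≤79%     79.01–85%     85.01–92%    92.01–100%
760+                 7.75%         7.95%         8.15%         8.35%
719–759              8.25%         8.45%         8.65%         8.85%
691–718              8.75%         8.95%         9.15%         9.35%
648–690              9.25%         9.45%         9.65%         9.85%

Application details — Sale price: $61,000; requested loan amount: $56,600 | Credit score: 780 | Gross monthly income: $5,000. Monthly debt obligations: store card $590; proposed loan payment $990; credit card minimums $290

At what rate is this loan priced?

8.35%

Credit score 780 ≥ 648; Total monthly debts = (590 + 990 + 290) = 1,870. DTI: 1,870 ÷ 5,000 = 37.4%, within the 40% cap
Loan-to-value = 56,600/61,000 = 92.8% — pass (100% max)
Score 780 is in the 760+ band; LTV 92.8% is in the 92.01–100% band → 8.35%.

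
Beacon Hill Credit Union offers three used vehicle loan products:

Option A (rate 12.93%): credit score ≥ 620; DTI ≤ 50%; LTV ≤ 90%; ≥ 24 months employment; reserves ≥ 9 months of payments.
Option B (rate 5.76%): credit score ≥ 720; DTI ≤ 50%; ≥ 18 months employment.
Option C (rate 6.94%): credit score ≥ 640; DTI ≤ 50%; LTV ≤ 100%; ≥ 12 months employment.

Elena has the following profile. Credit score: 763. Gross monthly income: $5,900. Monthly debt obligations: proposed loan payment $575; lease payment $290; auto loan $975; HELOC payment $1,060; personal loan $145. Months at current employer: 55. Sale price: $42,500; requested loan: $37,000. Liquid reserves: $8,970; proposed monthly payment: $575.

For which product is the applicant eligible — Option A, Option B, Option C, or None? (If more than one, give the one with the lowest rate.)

None

Total debts = (575 + 290 + 975 + 1,060 + 145) = 3,045; DTI = 3,045/5,900 = 51.6%.
LTV = 37,000/42,500 = 87.1%.
Reserves = 8,970/575 = 15.6 months.
Option A: score 763 ≥ 620; DTI 51.6% > 50%; LTV 87.1% ≤ 90%; employment 55 ≥ 24 mo; reserves 15.6 ≥ 9 mo → does not qualify.
Option B: score 763 ≥ 720; DTI 51.6% > 50%; employment 55 ≥ 18 mo → does not qualify.
Option C: score 763 ≥ 640; DTI 51.6% > 50%; LTV 87.1% ≤ 100%; employment 55 ≥ 12 mo → does not qualify.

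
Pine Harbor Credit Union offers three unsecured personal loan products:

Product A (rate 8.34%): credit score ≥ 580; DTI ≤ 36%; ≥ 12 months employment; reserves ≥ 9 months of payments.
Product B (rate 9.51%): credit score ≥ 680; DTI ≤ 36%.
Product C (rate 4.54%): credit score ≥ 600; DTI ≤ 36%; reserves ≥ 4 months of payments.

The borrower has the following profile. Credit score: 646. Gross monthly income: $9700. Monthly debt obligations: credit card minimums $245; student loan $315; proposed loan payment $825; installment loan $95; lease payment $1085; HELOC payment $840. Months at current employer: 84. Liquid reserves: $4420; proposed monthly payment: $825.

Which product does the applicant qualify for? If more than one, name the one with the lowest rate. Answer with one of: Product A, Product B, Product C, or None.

Total debts = (245 + 315 + 825 + 95 + 1,085 + 840) = 3,405; DTI = 3,405/9,700 = 35.1%.
Reserves = 4,420/825 = 5.4 months.
Product A: score 646 ≥ 580; DTI 35.1% ≤ 36%; employment 84 ≥ 12 mo; reserves 5.4 < 9 mo → does not qualify.
Product B: score 646 < 680; DTI 35.1% ≤ 36% → does not qualify.
Product C: score 646 ≥ 600; DTI 35.1% ≤ 36%; reserves 5.4 ≥ 4 mo → qualifies.

Product C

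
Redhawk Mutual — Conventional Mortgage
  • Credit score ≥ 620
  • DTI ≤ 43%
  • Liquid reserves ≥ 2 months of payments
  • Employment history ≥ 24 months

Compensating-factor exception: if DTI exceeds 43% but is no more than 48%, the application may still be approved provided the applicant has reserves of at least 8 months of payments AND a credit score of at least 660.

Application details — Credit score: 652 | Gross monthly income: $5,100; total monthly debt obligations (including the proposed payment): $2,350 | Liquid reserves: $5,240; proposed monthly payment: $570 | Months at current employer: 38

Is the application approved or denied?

Credit score 652 ≥ 620 (meets base)
DTI: 2,350 ÷ 5,100 = 46.1%, over the 43% base limit.
Reserves: 5,240 ÷ 570 = 9.2 months (meets 2-month minimum)
Employment 38 ≥ 24 months
46.1% falls in the override range (43%–48%), so the compensating-factor test applies.
Reserves 9.2 ≥ 8 months; credit score 652 < 660.
Compensating-factor requirement not fully met.

Denied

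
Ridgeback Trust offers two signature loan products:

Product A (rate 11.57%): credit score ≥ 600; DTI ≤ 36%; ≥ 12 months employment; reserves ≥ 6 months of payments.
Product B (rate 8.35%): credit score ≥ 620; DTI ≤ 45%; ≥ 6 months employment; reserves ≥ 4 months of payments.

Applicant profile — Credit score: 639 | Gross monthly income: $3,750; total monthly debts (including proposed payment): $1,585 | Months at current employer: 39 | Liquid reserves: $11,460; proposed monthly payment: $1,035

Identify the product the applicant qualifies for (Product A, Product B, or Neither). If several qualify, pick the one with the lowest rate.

Product B

DTI = 1,585/3,750 = 42.3%.
Reserves = 11,460/1,035 = 11.1 months.
Product A: score 639 ≥ 600; DTI 42.3% > 36%; employment 39 ≥ 12 mo; reserves 11.1 ≥ 6 mo → does not qualify.
Product B: score 639 ≥ 620; DTI 42.3% ≤ 45%; employment 39 ≥ 6 mo; reserves 11.1 ≥ 4 mo → qualifies.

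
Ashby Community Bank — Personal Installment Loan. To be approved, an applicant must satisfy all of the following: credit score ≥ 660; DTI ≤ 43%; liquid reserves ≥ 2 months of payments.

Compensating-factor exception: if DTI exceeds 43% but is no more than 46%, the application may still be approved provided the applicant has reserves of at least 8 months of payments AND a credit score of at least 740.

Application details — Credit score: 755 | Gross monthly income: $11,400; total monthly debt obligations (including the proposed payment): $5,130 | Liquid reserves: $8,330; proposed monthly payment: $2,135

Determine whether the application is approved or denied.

Denied

Credit score 755 ≥ 660 (meets base)
DTI = 5,130/11,400 = 45% > 43% — standard DTI limit exceeded.
Reserves: 8,330 ÷ 2,135 = 3.9 months (meets 2-month minimum)
DTI 45% is within the 43%–46% exception band; checking compensating factors.
Override check — reserves: 3.9 mo (short of 8); score: 755 (ok).
Override conditions not both satisfied; exception does not apply.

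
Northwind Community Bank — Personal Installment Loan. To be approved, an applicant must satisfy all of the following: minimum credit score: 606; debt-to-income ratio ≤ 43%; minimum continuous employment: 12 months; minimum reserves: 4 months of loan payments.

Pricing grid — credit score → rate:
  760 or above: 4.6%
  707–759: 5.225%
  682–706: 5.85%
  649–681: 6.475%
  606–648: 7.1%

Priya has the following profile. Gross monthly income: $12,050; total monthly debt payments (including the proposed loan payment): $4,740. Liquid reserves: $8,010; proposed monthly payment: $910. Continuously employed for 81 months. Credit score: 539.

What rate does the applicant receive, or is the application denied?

Credit score 539 < 606 (below minimum)
Reserves = 8,010/910 = 8.8 months ≥ 4
Debt-to-income = 4,740/12,050 = 39.3% — meets 43% limit
Employment 81 ≥ 12 months
Not all requirements met → denied.

Denied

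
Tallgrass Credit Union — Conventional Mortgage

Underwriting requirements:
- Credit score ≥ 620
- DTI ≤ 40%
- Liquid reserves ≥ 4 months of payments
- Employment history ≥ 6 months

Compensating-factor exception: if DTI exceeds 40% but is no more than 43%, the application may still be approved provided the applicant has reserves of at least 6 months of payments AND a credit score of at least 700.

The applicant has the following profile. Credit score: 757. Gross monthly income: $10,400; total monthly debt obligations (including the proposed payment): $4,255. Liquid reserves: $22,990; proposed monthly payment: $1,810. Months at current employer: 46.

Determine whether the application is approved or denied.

Approved

Credit score 757 ≥ 620 (meets base)
DTI: 4,255 ÷ 10,400 = 40.9%, over the 40% base limit.
Reserves: 22,990 ÷ 1,810 = 12.7 months (meets 4-month minimum)
Employment 46 ≥ 6 months
DTI 40.9% is within the 40%–43% exception band; checking compensating factors.
Reserves 12.7 ≥ 6 months; credit score 757 ≥ 700.
Both override conditions satisfied; DTI exception granted.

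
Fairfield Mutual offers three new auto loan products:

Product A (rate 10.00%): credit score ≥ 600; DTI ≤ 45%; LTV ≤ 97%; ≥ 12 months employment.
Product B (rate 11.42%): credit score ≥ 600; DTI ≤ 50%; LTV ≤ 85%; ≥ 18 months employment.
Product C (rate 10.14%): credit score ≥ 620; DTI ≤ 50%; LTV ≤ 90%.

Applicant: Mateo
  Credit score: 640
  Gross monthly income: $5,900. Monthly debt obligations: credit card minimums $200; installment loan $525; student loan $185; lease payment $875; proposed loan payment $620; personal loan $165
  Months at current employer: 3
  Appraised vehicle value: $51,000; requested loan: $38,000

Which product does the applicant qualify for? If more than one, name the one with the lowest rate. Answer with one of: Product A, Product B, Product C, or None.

Total debts = (200 + 525 + 185 + 875 + 620 + 165) = 2,570; DTI = 2,570/5,900 = 43.6%.
LTV = 38,000/51,000 = 74.5%.
Product A: score 640 ≥ 600; DTI 43.6% ≤ 45%; LTV 74.5% ≤ 97%; employment 3 < 12 mo → does not qualify.
Product B: score 640 ≥ 600; DTI 43.6% ≤ 50%; LTV 74.5% ≤ 85%; employment 3 < 18 mo → does not qualify.
Product C: score 640 ≥ 620; DTI 43.6% ≤ 50%; LTV 74.5% ≤ 90% → qualifies.

Product C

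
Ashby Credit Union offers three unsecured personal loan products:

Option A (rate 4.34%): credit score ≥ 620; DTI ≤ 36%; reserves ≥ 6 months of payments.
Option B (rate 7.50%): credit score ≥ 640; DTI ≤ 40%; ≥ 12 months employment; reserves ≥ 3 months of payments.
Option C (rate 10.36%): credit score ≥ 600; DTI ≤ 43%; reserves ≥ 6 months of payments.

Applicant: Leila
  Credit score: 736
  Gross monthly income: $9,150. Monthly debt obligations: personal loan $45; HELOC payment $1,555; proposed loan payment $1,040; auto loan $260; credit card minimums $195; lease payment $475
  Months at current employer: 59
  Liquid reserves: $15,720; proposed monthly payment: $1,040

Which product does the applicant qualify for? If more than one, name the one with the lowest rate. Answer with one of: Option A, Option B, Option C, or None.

Total debts = (45 + 1,555 + 1,040 + 260 + 195 + 475) = 3,570; DTI = 3,570/9,150 = 39%.
Reserves = 15,720/1,040 = 15.1 months.
Option A: score 736 ≥ 620; DTI 39% > 36%; reserves 15.1 ≥ 6 mo → does not qualify.
Option B: score 736 ≥ 640; DTI 39% ≤ 40%; employment 59 ≥ 12 mo; reserves 15.1 ≥ 3 mo → qualifies.
Option C: score 736 ≥ 600; DTI 39% ≤ 43%; reserves 15.1 ≥ 6 mo → qualifies.
Qualifying: Option B, Option C. Lowest rate is 7.50% → Option B.

Option B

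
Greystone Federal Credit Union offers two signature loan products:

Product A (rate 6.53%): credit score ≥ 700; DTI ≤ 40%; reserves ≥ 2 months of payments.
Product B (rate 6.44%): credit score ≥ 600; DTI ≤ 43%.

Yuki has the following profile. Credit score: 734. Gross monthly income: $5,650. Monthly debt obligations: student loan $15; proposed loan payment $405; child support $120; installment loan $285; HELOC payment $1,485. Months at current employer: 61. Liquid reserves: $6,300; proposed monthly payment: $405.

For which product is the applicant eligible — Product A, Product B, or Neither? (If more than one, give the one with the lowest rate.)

Total debts = (15 + 405 + 120 + 285 + 1,485) = 2,310; DTI = 2,310/5,650 = 40.9%.
Reserves = 6,300/405 = 15.6 months.
Product A: score 734 ≥ 700; DTI 40.9% > 40%; reserves 15.6 ≥ 2 mo → does not qualify.
Product B: score 734 ≥ 600; DTI 40.9% ≤ 43% → qualifies.

Product B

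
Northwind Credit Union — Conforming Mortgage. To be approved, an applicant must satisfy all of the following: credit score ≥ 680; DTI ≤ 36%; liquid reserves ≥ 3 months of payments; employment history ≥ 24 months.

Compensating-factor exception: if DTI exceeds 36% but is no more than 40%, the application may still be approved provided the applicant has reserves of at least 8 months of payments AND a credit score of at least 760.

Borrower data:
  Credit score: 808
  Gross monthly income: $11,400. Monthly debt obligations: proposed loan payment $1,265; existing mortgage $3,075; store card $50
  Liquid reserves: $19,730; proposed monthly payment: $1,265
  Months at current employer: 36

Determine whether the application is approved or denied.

Credit score 808 ≥ 680 (meets base)
Total debts = (1,265 + 3,075 + 50) = 4,390. DTI: 4,390 ÷ 11,400 = 38.5%, over the 36% base limit.
Liquid reserves cover 19,730/1,265 = 15.6 months — ≥ 3 required
Employment 36 ≥ 24 months
DTI 38.5% is within the 36%–40% exception band; checking compensating factors.
Reserves 15.6 ≥ 8 months; credit score 808 ≥ 760.
Both override conditions satisfied; DTI exception granted.

Approved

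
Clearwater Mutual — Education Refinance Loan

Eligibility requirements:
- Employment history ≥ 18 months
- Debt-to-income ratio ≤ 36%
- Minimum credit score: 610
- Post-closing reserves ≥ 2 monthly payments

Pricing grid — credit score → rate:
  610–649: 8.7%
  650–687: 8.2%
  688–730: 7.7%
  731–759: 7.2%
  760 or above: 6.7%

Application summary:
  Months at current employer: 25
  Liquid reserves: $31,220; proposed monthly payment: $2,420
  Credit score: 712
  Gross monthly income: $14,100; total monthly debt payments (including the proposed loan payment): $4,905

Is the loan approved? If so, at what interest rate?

Approved at 7.7%

Credit score 712 ≥ 610 (meets minimum)
Liquid reserves cover 31,220/2,420 = 12.9 months — ≥ 2 required
DTI = 4,905/14,100 = 34.8% ≤ 36%
Employment 25 ≥ 18 months
All requirements met. Score 712 falls in the 688–730 tier → 7.7%.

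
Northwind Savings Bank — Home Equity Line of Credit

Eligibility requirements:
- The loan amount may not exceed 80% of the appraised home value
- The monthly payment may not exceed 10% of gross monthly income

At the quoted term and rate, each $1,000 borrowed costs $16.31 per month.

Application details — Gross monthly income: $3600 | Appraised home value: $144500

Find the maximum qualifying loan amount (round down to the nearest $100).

$22,000

Payment cap: 10% × $3,600 = $360/month.
At $16.31 per $1,000, that supports 360/16.31 × 1,000 ≈ $22,072 → $22,000.
LTV cap: 80% × $144,500 = $115,600 → $115,600.
Binding constraint: payment-to-income.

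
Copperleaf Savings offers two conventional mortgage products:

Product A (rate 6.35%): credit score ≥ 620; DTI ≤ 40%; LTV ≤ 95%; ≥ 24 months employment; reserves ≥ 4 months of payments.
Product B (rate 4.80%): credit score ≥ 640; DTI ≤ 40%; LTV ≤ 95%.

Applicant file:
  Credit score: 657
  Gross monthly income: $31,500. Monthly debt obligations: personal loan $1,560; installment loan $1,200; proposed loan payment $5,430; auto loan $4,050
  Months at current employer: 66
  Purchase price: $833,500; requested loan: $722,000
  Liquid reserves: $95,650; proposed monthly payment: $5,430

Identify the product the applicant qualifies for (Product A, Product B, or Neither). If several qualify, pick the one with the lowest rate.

Total debts = (1,560 + 1,200 + 5,430 + 4,050) = 12,240; DTI = 12,240/31,500 = 38.9%.
LTV = 722,000/833,500 = 86.6%.
Reserves = 95,650/5,430 = 17.6 months.
Product A: score 657 ≥ 620; DTI 38.9% ≤ 40%; LTV 86.6% ≤ 95%; employment 66 ≥ 24 mo; reserves 17.6 ≥ 4 mo → qualifies.
Product B: score 657 ≥ 640; DTI 38.9% ≤ 40%; LTV 86.6% ≤ 95% → qualifies.
Qualifying: Product A, Product B. Lowest rate is 4.80% → Product B.

Product B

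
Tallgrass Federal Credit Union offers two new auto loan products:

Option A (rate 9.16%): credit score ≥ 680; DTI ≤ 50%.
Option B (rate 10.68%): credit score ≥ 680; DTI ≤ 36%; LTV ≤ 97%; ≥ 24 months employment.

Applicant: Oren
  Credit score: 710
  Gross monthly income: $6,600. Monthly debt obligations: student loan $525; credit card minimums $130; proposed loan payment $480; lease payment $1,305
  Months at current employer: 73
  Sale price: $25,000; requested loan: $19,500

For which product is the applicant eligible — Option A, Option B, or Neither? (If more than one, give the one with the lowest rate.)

Total debts = (525 + 130 + 480 + 1,305) = 2,440; DTI = 2,440/6,600 = 37%.
LTV = 19,500/25,000 = 78%.
Option A: score 710 ≥ 680; DTI 37% ≤ 50% → qualifies.
Option B: score 710 ≥ 680; DTI 37% > 36%; LTV 78% ≤ 97%; employment 73 ≥ 24 mo → does not qualify.

Option A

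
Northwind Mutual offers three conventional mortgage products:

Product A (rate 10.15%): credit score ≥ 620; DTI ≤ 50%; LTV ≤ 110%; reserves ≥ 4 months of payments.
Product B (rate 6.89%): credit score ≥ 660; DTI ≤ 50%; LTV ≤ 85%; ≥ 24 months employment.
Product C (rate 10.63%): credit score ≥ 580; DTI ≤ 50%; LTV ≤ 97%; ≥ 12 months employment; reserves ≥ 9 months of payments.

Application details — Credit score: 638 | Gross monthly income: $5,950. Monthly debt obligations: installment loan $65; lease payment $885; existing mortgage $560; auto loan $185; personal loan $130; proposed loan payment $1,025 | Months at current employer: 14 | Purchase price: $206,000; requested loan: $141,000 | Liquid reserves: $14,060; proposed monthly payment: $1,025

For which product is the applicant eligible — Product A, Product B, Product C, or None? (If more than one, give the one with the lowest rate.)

Product A

Total debts = (65 + 885 + 560 + 185 + 130 + 1,025) = 2,850; DTI = 2,850/5,950 = 47.9%.
LTV = 141,000/206,000 = 68.4%.
Reserves = 14,060/1,025 = 13.7 months.
Product A: score 638 ≥ 620; DTI 47.9% ≤ 50%; LTV 68.4% ≤ 110%; reserves 13.7 ≥ 4 mo → qualifies.
Product B: score 638 < 660; DTI 47.9% ≤ 50%; LTV 68.4% ≤ 85%; employment 14 < 24 mo → does not qualify.
Product C: score 638 ≥ 580; DTI 47.9% ≤ 50%; LTV 68.4% ≤ 97%; employment 14 ≥ 12 mo; reserves 13.7 ≥ 9 mo → qualifies.
Qualifying: Product A, Product C. Lowest rate is 10.15% → Product A.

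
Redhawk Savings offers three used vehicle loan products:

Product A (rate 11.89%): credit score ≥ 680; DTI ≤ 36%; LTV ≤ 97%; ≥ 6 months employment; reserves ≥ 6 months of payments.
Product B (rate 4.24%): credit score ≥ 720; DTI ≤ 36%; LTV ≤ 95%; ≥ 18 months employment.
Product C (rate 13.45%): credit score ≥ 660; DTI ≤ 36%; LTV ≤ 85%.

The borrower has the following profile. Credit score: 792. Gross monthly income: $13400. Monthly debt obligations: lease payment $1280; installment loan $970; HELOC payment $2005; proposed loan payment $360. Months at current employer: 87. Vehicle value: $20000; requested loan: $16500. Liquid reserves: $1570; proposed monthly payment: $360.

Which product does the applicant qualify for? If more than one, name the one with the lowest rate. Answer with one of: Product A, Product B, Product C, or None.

Total debts = (1,280 + 970 + 2,005 + 360) = 4,615; DTI = 4,615/13,400 = 34.4%.
LTV = 16,500/20,000 = 82.5%.
Reserves = 1,570/360 = 4.4 months.
Product A: score 792 ≥ 680; DTI 34.4% ≤ 36%; LTV 82.5% ≤ 97%; employment 87 ≥ 6 mo; reserves 4.4 < 6 mo → does not qualify.
Product B: score 792 ≥ 720; DTI 34.4% ≤ 36%; LTV 82.5% ≤ 95%; employment 87 ≥ 18 mo → qualifies.
Product C: score 792 ≥ 660; DTI 34.4% ≤ 36%; LTV 82.5% ≤ 85% → qualifies.
Qualifying: Product B, Product C. Lowest rate is 4.24% → Product B.

Product B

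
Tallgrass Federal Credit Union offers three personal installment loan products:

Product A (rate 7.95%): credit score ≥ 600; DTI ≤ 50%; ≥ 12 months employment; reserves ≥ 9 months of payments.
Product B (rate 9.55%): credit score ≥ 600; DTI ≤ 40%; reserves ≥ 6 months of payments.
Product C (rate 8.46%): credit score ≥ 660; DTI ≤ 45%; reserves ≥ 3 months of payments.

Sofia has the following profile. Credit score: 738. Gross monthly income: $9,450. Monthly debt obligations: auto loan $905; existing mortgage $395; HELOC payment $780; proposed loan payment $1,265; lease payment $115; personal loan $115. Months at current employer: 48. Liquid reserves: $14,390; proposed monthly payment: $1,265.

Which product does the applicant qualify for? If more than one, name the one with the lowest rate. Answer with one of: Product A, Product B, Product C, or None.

Total debts = (905 + 395 + 780 + 1,265 + 115 + 115) = 3,575; DTI = 3,575/9,450 = 37.8%.
Reserves = 14,390/1,265 = 11.4 months.
Product A: score 738 ≥ 600; DTI 37.8% ≤ 50%; employment 48 ≥ 12 mo; reserves 11.4 ≥ 9 mo → qualifies.
Product B: score 738 ≥ 600; DTI 37.8% ≤ 40%; reserves 11.4 ≥ 6 mo → qualifies.
Product C: score 738 ≥ 660; DTI 37.8% ≤ 45%; reserves 11.4 ≥ 3 mo → qualifies.
Qualifying: Product A, Product B, Product C. Lowest rate is 7.95% → Product A.

Product A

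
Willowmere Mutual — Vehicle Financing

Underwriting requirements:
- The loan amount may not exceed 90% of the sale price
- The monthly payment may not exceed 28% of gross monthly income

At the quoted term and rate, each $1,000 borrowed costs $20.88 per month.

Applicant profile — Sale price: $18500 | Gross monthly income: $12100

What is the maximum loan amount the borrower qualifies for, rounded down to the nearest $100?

Payment cap: 28% × $12,100 = $3,388/month.
At $20.88 per $1,000, that supports 3,388/20.88 × 1,000 ≈ $162,260 → $162,200.
LTV cap: 90% × $18,500 = $16,650 → $16,600.
Binding constraint: loan-to-value.

$16,600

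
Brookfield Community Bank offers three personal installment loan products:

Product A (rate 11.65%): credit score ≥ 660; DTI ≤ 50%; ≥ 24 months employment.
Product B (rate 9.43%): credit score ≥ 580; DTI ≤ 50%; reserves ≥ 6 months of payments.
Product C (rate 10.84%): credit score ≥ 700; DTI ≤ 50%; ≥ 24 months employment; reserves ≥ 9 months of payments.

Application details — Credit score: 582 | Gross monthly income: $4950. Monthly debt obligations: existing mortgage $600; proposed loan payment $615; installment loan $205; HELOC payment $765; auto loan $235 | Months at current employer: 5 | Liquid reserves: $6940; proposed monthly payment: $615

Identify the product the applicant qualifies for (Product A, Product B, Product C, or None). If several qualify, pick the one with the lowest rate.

Product B

Total debts = (600 + 615 + 205 + 765 + 235) = 2,420; DTI = 2,420/4,950 = 48.9%.
Reserves = 6,940/615 = 11.3 months.
Product A: score 582 < 660; DTI 48.9% ≤ 50%; employment 5 < 24 mo → does not qualify.
Product B: score 582 ≥ 580; DTI 48.9% ≤ 50%; reserves 11.3 ≥ 6 mo → qualifies.
Product C: score 582 < 700; DTI 48.9% ≤ 50%; employment 5 < 24 mo; reserves 11.3 ≥ 9 mo → does not qualify.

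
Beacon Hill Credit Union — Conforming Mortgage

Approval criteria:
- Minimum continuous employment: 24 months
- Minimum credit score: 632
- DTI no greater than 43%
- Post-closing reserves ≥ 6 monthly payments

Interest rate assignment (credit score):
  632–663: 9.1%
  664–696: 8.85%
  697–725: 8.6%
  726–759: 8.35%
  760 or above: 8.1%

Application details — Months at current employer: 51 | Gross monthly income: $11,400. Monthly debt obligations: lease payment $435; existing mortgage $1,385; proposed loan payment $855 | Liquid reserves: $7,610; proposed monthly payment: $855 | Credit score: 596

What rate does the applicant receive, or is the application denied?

Denied

Credit score 596 < 632 (below minimum)
Total monthly debts = (435 + 1,385 + 855) = 2,675. DTI: 2,675 ÷ 11,400 = 23.5%, within the 43% cap
Employment 51 ≥ 24 months
Reserves = 7,610/855 = 8.9 months ≥ 6
Not all requirements met → denied.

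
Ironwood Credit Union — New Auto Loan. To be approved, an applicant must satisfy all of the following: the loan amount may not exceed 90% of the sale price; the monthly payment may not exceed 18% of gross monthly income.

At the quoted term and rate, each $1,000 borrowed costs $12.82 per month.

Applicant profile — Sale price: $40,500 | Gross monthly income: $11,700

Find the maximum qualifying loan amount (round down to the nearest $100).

$36,400

Payment cap: 18% × $11,700 = $2,106/month.
At $12.82 per $1,000, that supports 2,106/12.82 × 1,000 ≈ $164,274 → $164,200.
LTV cap: 90% × $40,500 = $36,450 → $36,400.
Binding constraint: loan-to-value.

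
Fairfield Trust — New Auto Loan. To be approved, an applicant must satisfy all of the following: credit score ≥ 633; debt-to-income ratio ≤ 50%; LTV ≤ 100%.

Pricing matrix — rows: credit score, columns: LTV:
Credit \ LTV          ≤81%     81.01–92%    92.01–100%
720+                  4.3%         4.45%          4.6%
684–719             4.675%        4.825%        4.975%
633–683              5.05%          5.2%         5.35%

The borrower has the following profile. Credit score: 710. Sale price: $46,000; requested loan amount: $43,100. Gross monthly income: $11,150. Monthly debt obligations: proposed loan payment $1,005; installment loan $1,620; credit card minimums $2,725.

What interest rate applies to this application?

Credit score 710 ≥ 633; Total monthly debts = (1,005 + 1,620 + 2,725) = 5,350. DTI: 5,350 ÷ 11,150 = 48%, within the 50% cap
Loan-to-value = 43,100/46,000 = 93.7% — pass (100% max)
Score 710 is in the 684–719 band; LTV 93.7% is in the 92.01–100% band → 4.975%.

4.975%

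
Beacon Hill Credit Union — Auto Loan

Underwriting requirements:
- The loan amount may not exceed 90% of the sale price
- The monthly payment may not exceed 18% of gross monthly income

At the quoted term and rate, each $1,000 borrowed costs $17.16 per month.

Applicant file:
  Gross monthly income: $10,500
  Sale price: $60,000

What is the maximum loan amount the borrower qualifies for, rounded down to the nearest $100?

$54,000

Payment cap: 18% × $10,500 = $1,890/month.
At $17.16 per $1,000, that supports 1,890/17.16 × 1,000 ≈ $110,139 → $110,100.
LTV cap: 90% × $60,000 = $54,000 → $54,000.
Binding constraint: loan-to-value.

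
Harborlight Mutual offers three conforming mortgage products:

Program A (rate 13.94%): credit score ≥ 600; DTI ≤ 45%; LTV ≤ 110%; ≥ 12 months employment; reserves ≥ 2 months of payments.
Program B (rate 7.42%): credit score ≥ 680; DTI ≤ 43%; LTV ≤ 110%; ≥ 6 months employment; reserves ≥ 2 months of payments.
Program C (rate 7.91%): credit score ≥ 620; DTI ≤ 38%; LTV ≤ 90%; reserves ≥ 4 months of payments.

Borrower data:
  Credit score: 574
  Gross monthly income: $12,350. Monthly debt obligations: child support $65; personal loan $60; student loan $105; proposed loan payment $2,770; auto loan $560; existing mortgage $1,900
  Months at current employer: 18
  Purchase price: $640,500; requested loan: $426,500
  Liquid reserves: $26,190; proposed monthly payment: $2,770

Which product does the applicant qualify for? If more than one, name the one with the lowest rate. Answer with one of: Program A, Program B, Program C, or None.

Total debts = (65 + 60 + 105 + 2,770 + 560 + 1,900) = 5,460; DTI = 5,460/12,350 = 44.2%.
LTV = 426,500/640,500 = 66.6%.
Reserves = 26,190/2,770 = 9.5 months.
Program A: score 574 < 600; DTI 44.2% ≤ 45%; LTV 66.6% ≤ 110%; employment 18 ≥ 12 mo; reserves 9.5 ≥ 2 mo → does not qualify.
Program B: score 574 < 680; DTI 44.2% > 43%; LTV 66.6% ≤ 110%; employment 18 ≥ 6 mo; reserves 9.5 ≥ 2 mo → does not qualify.
Program C: score 574 < 620; DTI 44.2% > 38%; LTV 66.6% ≤ 90%; reserves 9.5 ≥ 4 mo → does not qualify.

None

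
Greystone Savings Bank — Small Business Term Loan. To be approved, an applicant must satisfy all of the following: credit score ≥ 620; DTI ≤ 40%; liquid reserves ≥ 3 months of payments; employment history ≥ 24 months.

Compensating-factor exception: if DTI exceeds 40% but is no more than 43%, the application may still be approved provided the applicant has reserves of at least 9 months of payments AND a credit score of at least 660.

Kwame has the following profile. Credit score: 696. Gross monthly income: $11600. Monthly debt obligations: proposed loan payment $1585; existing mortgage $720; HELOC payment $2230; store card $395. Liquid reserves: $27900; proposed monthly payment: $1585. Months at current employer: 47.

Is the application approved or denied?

Credit score 696 ≥ 620 (meets base)
Total debts = (1,585 + 720 + 2,230 + 395) = 4,930. DTI = 4,930/11,600 = 42.5% > 40% — standard DTI limit exceeded.
Reserves: 27,900 ÷ 1,585 = 17.6 months (meets 3-month minimum)
Employment 47 ≥ 24 months
DTI 42.5% is within the 40%–43% exception band; checking compensating factors.
Reserves 17.6 ≥ 9 months; credit score 696 ≥ 660.
Both compensating conditions met → exception applies.

Approved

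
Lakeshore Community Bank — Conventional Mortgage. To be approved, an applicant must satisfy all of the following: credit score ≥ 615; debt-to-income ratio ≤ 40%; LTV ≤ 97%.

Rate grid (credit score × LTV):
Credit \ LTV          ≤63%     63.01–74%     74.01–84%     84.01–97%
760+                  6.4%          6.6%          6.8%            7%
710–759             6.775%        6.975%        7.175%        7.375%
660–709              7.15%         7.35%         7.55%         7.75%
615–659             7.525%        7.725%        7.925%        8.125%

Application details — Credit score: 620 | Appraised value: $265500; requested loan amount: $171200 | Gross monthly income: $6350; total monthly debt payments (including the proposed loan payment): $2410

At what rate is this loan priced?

7.725%

Credit score 620 ≥ 615; DTI = 2,410/6,350 = 38% ≤ 40%
LTV: 171,200 ÷ 265,500 = 64.5%, within 97% cap
Score 620 is in the 615–659 band; LTV 64.5% is in the 63.01–74% band → 7.725%.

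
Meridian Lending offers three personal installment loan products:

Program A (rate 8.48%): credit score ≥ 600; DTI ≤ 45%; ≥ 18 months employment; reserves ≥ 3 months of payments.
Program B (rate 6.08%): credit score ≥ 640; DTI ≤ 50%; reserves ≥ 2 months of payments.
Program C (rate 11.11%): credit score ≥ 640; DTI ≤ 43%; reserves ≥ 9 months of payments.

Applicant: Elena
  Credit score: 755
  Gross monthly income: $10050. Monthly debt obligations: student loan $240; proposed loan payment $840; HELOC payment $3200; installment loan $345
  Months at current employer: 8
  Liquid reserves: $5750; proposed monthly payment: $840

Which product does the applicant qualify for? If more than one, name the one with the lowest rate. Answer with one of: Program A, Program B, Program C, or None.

Total debts = (240 + 840 + 3,200 + 345) = 4,625; DTI = 4,625/10,050 = 46%.
Reserves = 5,750/840 = 6.8 months.
Program A: score 755 ≥ 600; DTI 46% > 45%; employment 8 < 18 mo; reserves 6.8 ≥ 3 mo → does not qualify.
Program B: score 755 ≥ 640; DTI 46% ≤ 50%; reserves 6.8 ≥ 2 mo → qualifies.
Program C: score 755 ≥ 640; DTI 46% > 43%; reserves 6.8 < 9 mo → does not qualify.

Program B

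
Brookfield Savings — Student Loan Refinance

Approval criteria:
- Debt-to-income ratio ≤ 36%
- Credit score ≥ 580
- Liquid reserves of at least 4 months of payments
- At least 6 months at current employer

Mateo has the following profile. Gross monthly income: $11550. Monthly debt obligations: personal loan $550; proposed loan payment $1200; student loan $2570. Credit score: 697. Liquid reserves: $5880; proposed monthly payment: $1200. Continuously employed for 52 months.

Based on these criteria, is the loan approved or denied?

Total monthly debts = (550 + 1,200 + 2,570) = 4,320. DTI = 4,320/11,550 = 37.4% > 36%
Credit score 697 ≥ 580 (meets)
Reserves = 5,880/1,200 = 4.9 months ≥ 4
Employment 52 ≥ 6 months
Fails on DTI.

Denied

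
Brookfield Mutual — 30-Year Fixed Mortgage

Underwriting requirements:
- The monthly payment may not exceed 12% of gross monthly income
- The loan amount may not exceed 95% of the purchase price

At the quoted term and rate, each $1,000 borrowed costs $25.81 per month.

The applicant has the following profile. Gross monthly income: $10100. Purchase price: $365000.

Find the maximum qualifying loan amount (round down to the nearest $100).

Payment cap: 12% × $10,100 = $1,212/month.
At $25.81 per $1,000, that supports 1,212/25.81 × 1,000 ≈ $46,958 → $46,900.
LTV cap: 95% × $365,000 = $346,750 → $346,700.
Binding constraint: payment-to-income.

$46,900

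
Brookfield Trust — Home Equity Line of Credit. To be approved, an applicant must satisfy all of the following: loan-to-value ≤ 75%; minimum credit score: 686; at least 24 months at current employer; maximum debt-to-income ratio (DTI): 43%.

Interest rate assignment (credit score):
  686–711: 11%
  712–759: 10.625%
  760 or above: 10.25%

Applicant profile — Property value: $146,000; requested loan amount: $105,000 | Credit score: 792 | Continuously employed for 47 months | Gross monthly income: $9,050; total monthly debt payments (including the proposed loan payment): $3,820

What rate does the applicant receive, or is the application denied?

Approved at 10.25%

Credit score 792 ≥ 686 (meets minimum)
Loan-to-value = 105,000/146,000 = 71.9% — pass (75% max)
DTI = 3,820/9,050 = 42.2% ≤ 43%
Employment 47 ≥ 24 months
All requirements met. Score 792 falls in the 760 or above tier → 10.25%.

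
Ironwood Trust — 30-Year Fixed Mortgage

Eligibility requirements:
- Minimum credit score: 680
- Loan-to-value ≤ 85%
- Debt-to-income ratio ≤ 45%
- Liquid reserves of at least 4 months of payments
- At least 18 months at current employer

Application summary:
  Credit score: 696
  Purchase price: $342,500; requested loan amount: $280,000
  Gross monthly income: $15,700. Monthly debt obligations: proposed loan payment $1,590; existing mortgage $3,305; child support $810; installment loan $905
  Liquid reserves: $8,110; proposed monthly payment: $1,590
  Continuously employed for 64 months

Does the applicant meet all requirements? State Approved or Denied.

Credit score 696 ≥ 680 (meets)
Loan-to-value = 280,000/342,500 = 81.8% — pass (85% max)
Total monthly debts = (1,590 + 3,305 + 810 + 905) = 6,610. Debt-to-income = 6,610/15,700 = 42.1% — meets 45% limit
Liquid reserves cover 8,110/1,590 = 5.1 months — ≥ 4 required
Employment 64 ≥ 18 months
All criteria satisfied.

Approved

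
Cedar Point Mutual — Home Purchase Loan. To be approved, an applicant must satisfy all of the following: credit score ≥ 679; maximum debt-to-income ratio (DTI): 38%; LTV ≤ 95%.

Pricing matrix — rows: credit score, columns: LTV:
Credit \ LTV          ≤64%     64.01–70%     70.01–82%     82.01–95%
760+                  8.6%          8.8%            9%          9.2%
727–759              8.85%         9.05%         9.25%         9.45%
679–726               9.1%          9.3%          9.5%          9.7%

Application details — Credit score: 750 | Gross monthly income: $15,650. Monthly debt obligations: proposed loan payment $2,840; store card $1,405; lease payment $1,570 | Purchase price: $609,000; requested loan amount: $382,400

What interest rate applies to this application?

8.85%

Credit score 750 ≥ 679; Total monthly debts = (2,840 + 1,405 + 1,570) = 5,815. Debt-to-income = 5,815/15,650 = 37.2% — meets 38% limit
Loan-to-value = 382,400/609,000 = 62.8% — pass (95% max)
Row: 750 falls in 727–759. Column: 62.8% falls in ≤64%. Rate = 8.85%.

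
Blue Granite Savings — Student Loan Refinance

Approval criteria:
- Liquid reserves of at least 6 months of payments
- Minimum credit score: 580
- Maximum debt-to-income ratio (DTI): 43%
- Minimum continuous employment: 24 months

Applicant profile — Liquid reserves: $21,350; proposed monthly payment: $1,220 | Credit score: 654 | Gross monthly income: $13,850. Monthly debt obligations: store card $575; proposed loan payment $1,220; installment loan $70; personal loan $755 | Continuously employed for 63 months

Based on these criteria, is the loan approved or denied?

Reserves = 21,350/1,220 = 17.5 months ≥ 6
Credit score 654 ≥ 580 (meets)
Total monthly debts = (575 + 1,220 + 70 + 755) = 2,620. DTI: 2,620 ÷ 13,850 = 18.9%, within the 43% cap
Employment 63 ≥ 24 months
All criteria satisfied.

Approved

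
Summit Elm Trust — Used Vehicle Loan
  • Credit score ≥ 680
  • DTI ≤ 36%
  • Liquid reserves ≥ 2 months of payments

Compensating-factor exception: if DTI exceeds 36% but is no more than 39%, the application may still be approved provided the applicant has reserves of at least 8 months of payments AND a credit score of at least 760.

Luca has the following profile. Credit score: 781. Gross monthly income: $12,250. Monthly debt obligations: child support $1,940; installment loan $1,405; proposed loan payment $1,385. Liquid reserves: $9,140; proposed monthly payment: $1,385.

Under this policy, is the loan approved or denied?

Denied

Credit score 781 ≥ 680 (meets base)
Total debts = (1,940 + 1,405 + 1,385) = 4,730. DTI: 4,730 ÷ 12,250 = 38.6%, over the 36% base limit.
Liquid reserves cover 9,140/1,385 = 6.6 months — ≥ 2 required
DTI 38.6% is within the 36%–39% exception band; checking compensating factors.
Override check — reserves: 6.6 mo (short of 8); score: 781 (ok).
Override conditions not both satisfied; exception does not apply.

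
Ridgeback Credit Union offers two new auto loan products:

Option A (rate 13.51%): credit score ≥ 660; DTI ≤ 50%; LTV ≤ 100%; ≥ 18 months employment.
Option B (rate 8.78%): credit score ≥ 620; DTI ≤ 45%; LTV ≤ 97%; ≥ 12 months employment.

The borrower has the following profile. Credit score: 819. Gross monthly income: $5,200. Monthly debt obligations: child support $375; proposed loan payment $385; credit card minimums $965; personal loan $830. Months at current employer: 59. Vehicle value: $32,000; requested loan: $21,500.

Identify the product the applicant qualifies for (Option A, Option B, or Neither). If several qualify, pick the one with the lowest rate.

Option A

Total debts = (375 + 385 + 965 + 830) = 2,555; DTI = 2,555/5,200 = 49.1%.
LTV = 21,500/32,000 = 67.2%.
Option A: score 819 ≥ 660; DTI 49.1% ≤ 50%; LTV 67.2% ≤ 100%; employment 59 ≥ 18 mo → qualifies.
Option B: score 819 ≥ 620; DTI 49.1% > 45%; LTV 67.2% ≤ 97%; employment 59 ≥ 12 mo → does not qualify.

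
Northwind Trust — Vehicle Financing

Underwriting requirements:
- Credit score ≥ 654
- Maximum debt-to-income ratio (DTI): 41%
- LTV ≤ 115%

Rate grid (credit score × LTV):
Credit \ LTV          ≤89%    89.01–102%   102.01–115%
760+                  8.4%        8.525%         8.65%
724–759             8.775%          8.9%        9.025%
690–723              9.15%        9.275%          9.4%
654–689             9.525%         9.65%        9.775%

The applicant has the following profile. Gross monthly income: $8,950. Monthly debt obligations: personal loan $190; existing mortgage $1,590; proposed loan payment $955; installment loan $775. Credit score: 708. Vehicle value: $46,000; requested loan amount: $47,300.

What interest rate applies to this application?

9.4%

Credit score 708 ≥ 654; Total monthly debts = (190 + 1,590 + 955 + 775) = 3,510. Debt-to-income = 3,510/8,950 = 39.2% — meets 41% limit
Loan-to-value = 47,300/46,000 = 102.8% — pass (115% max)
Score 708 is in the 690–723 band; LTV 102.8% is in the 102.01–115% band → 9.4%.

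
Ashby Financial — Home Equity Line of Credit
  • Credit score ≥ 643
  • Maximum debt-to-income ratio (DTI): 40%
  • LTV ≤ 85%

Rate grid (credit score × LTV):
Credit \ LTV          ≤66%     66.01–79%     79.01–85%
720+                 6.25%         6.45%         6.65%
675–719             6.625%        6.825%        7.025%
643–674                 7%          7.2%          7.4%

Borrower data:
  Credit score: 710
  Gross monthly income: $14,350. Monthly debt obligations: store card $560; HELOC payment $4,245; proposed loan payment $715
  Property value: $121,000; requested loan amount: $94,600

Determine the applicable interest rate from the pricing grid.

Credit score 710 ≥ 643; Total monthly debts = (560 + 4,245 + 715) = 5,520. DTI: 5,520 ÷ 14,350 = 38.5%, within the 40% cap
Loan-to-value = 94,600/121,000 = 78.2% — pass (85% max)
Credit 710 → row 675–719; LTV 78.2% → column 66.01–79%. Grid cell → 6.825%.

6.825%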